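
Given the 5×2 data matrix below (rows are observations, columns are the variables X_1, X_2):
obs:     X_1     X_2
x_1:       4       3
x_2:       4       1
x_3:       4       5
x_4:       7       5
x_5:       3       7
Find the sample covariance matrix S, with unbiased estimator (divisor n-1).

Step 1 — column means:
  mean(X_1) = (4 + 4 + 4 + 7 + 3) / 5 = 22/5 = 4.4
  mean(X_2) = (3 + 1 + 5 + 5 + 7) / 5 = 21/5 = 4.2

Step 2 — sample covariance S[i,j] = (1/(n-1)) · Σ_k (x_{k,i} - mean_i) · (x_{k,j} - mean_j), with n-1 = 4.
  S[X_1,X_1] = ((-0.4)·(-0.4) + (-0.4)·(-0.4) + (-0.4)·(-0.4) + (2.6)·(2.6) + (-1.4)·(-1.4)) / 4 = 9.2/4 = 2.3
  S[X_1,X_2] = ((-0.4)·(-1.2) + (-0.4)·(-3.2) + (-0.4)·(0.8) + (2.6)·(0.8) + (-1.4)·(2.8)) / 4 = -0.4/4 = -0.1
  S[X_2,X_2] = ((-1.2)·(-1.2) + (-3.2)·(-3.2) + (0.8)·(0.8) + (0.8)·(0.8) + (2.8)·(2.8)) / 4 = 20.8/4 = 5.2

S is symmetric (S[j,i] = S[i,j]). Assembling:

S = [[2.3, -0.1],
 [-0.1, 5.2]]


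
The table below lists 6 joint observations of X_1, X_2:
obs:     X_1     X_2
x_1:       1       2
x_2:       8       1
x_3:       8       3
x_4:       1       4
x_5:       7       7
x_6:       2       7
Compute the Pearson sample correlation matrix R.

Step 1 — column means:
  mean(X_1) = (1 + 8 + 8 + 1 + 7 + 2) / 6 = 27/6 = 4.5
  mean(X_2) = (2 + 1 + 3 + 4 + 7 + 7) / 6 = 24/6 = 4

Step 2 — sample variances and covariances s[i,j] = (1/(n-1)) · Σ_k (x_{k,i} - mean_i) · (x_{k,j} - mean_j), with n-1 = 5:
  s[X_1,X_1] = ((-3.5)·(-3.5) + (3.5)·(3.5) + (3.5)·(3.5) + (-3.5)·(-3.5) + (2.5)·(2.5) + (-2.5)·(-2.5)) / 5 = 61.5/5 = 12.3
  s[X_1,X_2] = ((-3.5)·(-2) + (3.5)·(-3) + (3.5)·(-1) + (-3.5)·(0) + (2.5)·(3) + (-2.5)·(3)) / 5 = -7/5 = -1.4
  s[X_2,X_2] = ((-2)·(-2) + (-3)·(-3) + (-1)·(-1) + (0)·(0) + (3)·(3) + (3)·(3)) / 5 = 32/5 = 6.4
  Sample standard deviations s_i = √(s[i,i]):
  s(X_1) = √(12.3) = 3.5071
  s(X_2) = √(6.4) = 2.5298

Step 3 — r_{ij} = s_{ij} / (s_i · s_j):
  r[X_1,X_1] = 1 (diagonal).
  r[X_1,X_2] = -1.4 / (3.5071 · 2.5298) = -1.4 / 8.8724 = -0.1578
  r[X_2,X_2] = 1 (diagonal).

R is symmetric with unit diagonal. Assembling:

R = [[1, -0.1578],
 [-0.1578, 1]]


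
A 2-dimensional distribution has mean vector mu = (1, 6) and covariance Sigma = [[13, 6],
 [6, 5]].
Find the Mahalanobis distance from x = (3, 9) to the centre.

Step 1 — centre the observation: (x - mu) = (2, 3).

Step 2 — invert Sigma. det(Sigma) = 13·5 - (6)² = 29.
  Sigma^{-1} = (1/det) · [[d, -b], [-b, a]] = [[0.1724, -0.2069],
 [-0.2069, 0.4483]].

Step 3 — form the quadratic (x - mu)^T · Sigma^{-1} · (x - mu):
  Sigma^{-1} · (x - mu) = (-0.2759, 0.931).
  (x - mu)^T · [Sigma^{-1} · (x - mu)] = (2)·(-0.2759) + (3)·(0.931) = 2.2414.

Step 4 — take square root: d = √(2.2414) ≈ 1.4971.

d(x, mu) = √(2.2414) ≈ 1.4971


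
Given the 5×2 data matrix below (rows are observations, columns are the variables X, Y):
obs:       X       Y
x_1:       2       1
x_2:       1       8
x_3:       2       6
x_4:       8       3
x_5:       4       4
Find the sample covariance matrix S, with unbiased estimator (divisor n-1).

Step 1 — column means:
  mean(X) = (2 + 1 + 2 + 8 + 4) / 5 = 17/5 = 3.4
  mean(Y) = (1 + 8 + 6 + 3 + 4) / 5 = 22/5 = 4.4

Step 2 — sample covariance S[i,j] = (1/(n-1)) · Σ_k (x_{k,i} - mean_i) · (x_{k,j} - mean_j), with n-1 = 4.
  S[X,X] = ((-1.4)·(-1.4) + (-2.4)·(-2.4) + (-1.4)·(-1.4) + (4.6)·(4.6) + (0.6)·(0.6)) / 4 = 31.2/4 = 7.8
  S[X,Y] = ((-1.4)·(-3.4) + (-2.4)·(3.6) + (-1.4)·(1.6) + (4.6)·(-1.4) + (0.6)·(-0.4)) / 4 = -12.8/4 = -3.2
  S[Y,Y] = ((-3.4)·(-3.4) + (3.6)·(3.6) + (1.6)·(1.6) + (-1.4)·(-1.4) + (-0.4)·(-0.4)) / 4 = 29.2/4 = 7.3

S is symmetric (S[j,i] = S[i,j]). Assembling:

S = [[7.8, -3.2],
 [-3.2, 7.3]]


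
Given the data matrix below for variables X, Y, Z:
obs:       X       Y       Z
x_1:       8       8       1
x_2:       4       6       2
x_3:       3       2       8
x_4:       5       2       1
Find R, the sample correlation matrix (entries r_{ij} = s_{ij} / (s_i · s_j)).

Step 1 — column means:
  mean(X) = (8 + 4 + 3 + 5) / 4 = 20/4 = 5
  mean(Y) = (8 + 6 + 2 + 2) / 4 = 18/4 = 4.5
  mean(Z) = (1 + 2 + 8 + 1) / 4 = 12/4 = 3

Step 2 — sample variances and covariances s[i,j] = (1/(n-1)) · Σ_k (x_{k,i} - mean_i) · (x_{k,j} - mean_j), with n-1 = 3:
  s[X,X] = ((3)·(3) + (-1)·(-1) + (-2)·(-2) + (0)·(0)) / 3 = 14/3 = 4.6667
  s[X,Y] = ((3)·(3.5) + (-1)·(1.5) + (-2)·(-2.5) + (0)·(-2.5)) / 3 = 14/3 = 4.6667
  s[X,Z] = ((3)·(-2) + (-1)·(-1) + (-2)·(5) + (0)·(-2)) / 3 = -15/3 = -5
  s[Y,Y] = ((3.5)·(3.5) + (1.5)·(1.5) + (-2.5)·(-2.5) + (-2.5)·(-2.5)) / 3 = 27/3 = 9
  s[Y,Z] = ((3.5)·(-2) + (1.5)·(-1) + (-2.5)·(5) + (-2.5)·(-2)) / 3 = -16/3 = -5.3333
  s[Z,Z] = ((-2)·(-2) + (-1)·(-1) + (5)·(5) + (-2)·(-2)) / 3 = 34/3 = 11.3333
  Sample standard deviations s_i = √(s[i,i]):
  s(X) = √(4.6667) = 2.1602
  s(Y) = √(9) = 3
  s(Z) = √(11.3333) = 3.3665

Step 3 — r_{ij} = s_{ij} / (s_i · s_j):
  r[X,X] = 1 (diagonal).
  r[X,Y] = 4.6667 / (2.1602 · 3) = 4.6667 / 6.4807 = 0.7201
  r[X,Z] = -5 / (2.1602 · 3.3665) = -5 / 7.2725 = -0.6875
  r[Y,Y] = 1 (diagonal).
  r[Y,Z] = -5.3333 / (3 · 3.3665) = -5.3333 / 10.0995 = -0.5281
  r[Z,Z] = 1 (diagonal).

R is symmetric with unit diagonal. Assembling:

R = [[1, 0.7201, -0.6875],
 [0.7201, 1, -0.5281],
 [-0.6875, -0.5281, 1]]


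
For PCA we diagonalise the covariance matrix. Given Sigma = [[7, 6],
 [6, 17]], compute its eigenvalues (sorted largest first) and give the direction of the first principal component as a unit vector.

Step 1 — characteristic polynomial of 2×2 Sigma:
  det(Sigma - λI) = λ² - trace · λ + det = 0.
  trace = 7 + 17 = 24, det = 7·17 - (6)² = 83.
Step 2 — discriminant:
  Δ = trace² - 4·det = 576 - 332 = 244.
Step 3 — eigenvalues:
  λ = (trace ± √Δ)/2 = (24 ± 15.6205)/2,
  λ_1 = 19.8102,  λ_2 = 4.1898.

Step 4 — unit eigenvector for λ_1: solve (Sigma - λ_1 I)v = 0. First row:
  (7 - 19.8102)·v_x + (6)·v_y = 0, i.e. (-12.8102)·v_x + (6)·v_y = 0,
  so v ∝ (b, λ_1 - a) = (6, 12.8102) = u.
  ||u|| = √((6)² + (12.8102)²) = √(200.1025) ≈ 14.1458,
  v_1 = u/||u|| ≈ (0.4242, 0.9056) (||v_1|| = 1).

λ_1 = 19.8102,  λ_2 = 4.1898;  v_1 ≈ (0.4242, 0.9056)


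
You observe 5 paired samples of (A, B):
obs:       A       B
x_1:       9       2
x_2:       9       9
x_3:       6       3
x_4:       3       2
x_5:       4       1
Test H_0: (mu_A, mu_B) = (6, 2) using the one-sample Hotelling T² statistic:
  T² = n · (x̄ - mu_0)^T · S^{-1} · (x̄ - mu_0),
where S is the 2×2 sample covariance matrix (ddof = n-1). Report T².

Step 1 — sample mean vector:
  mean(A) = (9 + 9 + 6 + 3 + 4) / 5 = 31/5 = 6.2
  mean(B) = (2 + 9 + 3 + 2 + 1) / 5 = 17/5 = 3.4
  x̄ = (6.2, 3.4),  deviation x̄ - mu_0 = (6.2, 3.4) - (6, 2) = (0.2, 1.4).

Step 2 — sample covariance matrix, S[i,j] = (1/(n-1)) · Σ_k (x_{k,i} - mean_i) · (x_{k,j} - mean_j), divisor n-1 = 4:
  S[A,A] = ((2.8)·(2.8) + (2.8)·(2.8) + (-0.2)·(-0.2) + (-3.2)·(-3.2) + (-2.2)·(-2.2)) / 4 = 30.8/4 = 7.7
  S[A,B] = ((2.8)·(-1.4) + (2.8)·(5.6) + (-0.2)·(-0.4) + (-3.2)·(-1.4) + (-2.2)·(-2.4)) / 4 = 21.6/4 = 5.4
  S[B,B] = ((-1.4)·(-1.4) + (5.6)·(5.6) + (-0.4)·(-0.4) + (-1.4)·(-1.4) + (-2.4)·(-2.4)) / 4 = 41.2/4 = 10.3
  S = [[7.7, 5.4],
 [5.4, 10.3]].

Step 3 — invert S. det(S) = 7.7·10.3 - (5.4)² = 50.15.
  S^{-1} = (1/det) · [[d, -b], [-b, a]] = [[0.2054, -0.1077],
 [-0.1077, 0.1535]].

Step 4 — quadratic form (x̄ - mu_0)^T · S^{-1} · (x̄ - mu_0):
  S^{-1} · (x̄ - mu_0) = (-0.1097, 0.1934),
  (x̄ - mu_0)^T · [...] = (0.2)·(-0.1097) + (1.4)·(0.1934) = 0.2489.

Step 5 — scale by n: T² = 5 · 0.2489 = 1.2443.

T² ≈ 1.2443


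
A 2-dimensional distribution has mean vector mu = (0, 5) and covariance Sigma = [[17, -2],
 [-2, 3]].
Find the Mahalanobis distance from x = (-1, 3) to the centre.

Step 1 — centre the observation: (x - mu) = (-1, -2).

Step 2 — invert Sigma. det(Sigma) = 17·3 - (-2)² = 47.
  Sigma^{-1} = (1/det) · [[d, -b], [-b, a]] = [[0.0638, 0.0426],
 [0.0426, 0.3617]].

Step 3 — form the quadratic (x - mu)^T · Sigma^{-1} · (x - mu):
  Sigma^{-1} · (x - mu) = (-0.1489, -0.766).
  (x - mu)^T · [Sigma^{-1} · (x - mu)] = (-1)·(-0.1489) + (-2)·(-0.766) = 1.6809.

Step 4 — take square root: d = √(1.6809) ≈ 1.2965.

d(x, mu) = √(1.6809) ≈ 1.2965


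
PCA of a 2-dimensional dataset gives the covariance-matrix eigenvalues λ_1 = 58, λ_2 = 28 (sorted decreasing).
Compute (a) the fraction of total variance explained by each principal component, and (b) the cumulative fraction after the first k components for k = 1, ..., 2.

Step 1 — total variance = trace(Sigma) = Σ λ_i = 58 + 28 = 86.

Step 2 — fraction explained by component i = λ_i / Σ λ:
  PC1: 58/86 = 0.6744
  PC2: 28/86 = 0.3256

Step 3 — cumulative fraction after k components = (λ_1 + ... + λ_k) / Σ λ:
  k = 1: 58/86 = 0.6744
  k = 2: (58 + 28)/86 = 86/86 = 1

Summary (fraction, with percent):

explained: PC1 0.6744 (67.44%), PC2 0.3256 (32.56%);  cumulative: 0.6744, 1


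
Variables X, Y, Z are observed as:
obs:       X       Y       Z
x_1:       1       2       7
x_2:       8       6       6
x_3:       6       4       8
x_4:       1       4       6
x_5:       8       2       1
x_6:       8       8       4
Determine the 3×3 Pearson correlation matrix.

Step 1 — column means:
  mean(X) = (1 + 8 + 6 + 1 + 8 + 8) / 6 = 32/6 = 5.3333
  mean(Y) = (2 + 6 + 4 + 4 + 2 + 8) / 6 = 26/6 = 4.3333
  mean(Z) = (7 + 6 + 8 + 6 + 1 + 4) / 6 = 32/6 = 5.3333

Step 2 — sample variances and covariances s[i,j] = (1/(n-1)) · Σ_k (x_{k,i} - mean_i) · (x_{k,j} - mean_j), with n-1 = 5:
  s[X,X] = ((-4.3333)·(-4.3333) + (2.6667)·(2.6667) + (0.6667)·(0.6667) + (-4.3333)·(-4.3333) + (2.6667)·(2.6667) + (2.6667)·(2.6667)) / 5 = 59.3333/5 = 11.8667
  s[X,Y] = ((-4.3333)·(-2.3333) + (2.6667)·(1.6667) + (0.6667)·(-0.3333) + (-4.3333)·(-0.3333) + (2.6667)·(-2.3333) + (2.6667)·(3.6667)) / 5 = 19.3333/5 = 3.8667
  s[X,Z] = ((-4.3333)·(1.6667) + (2.6667)·(0.6667) + (0.6667)·(2.6667) + (-4.3333)·(0.6667) + (2.6667)·(-4.3333) + (2.6667)·(-1.3333)) / 5 = -21.6667/5 = -4.3333
  s[Y,Y] = ((-2.3333)·(-2.3333) + (1.6667)·(1.6667) + (-0.3333)·(-0.3333) + (-0.3333)·(-0.3333) + (-2.3333)·(-2.3333) + (3.6667)·(3.6667)) / 5 = 27.3333/5 = 5.4667
  s[Y,Z] = ((-2.3333)·(1.6667) + (1.6667)·(0.6667) + (-0.3333)·(2.6667) + (-0.3333)·(0.6667) + (-2.3333)·(-4.3333) + (3.6667)·(-1.3333)) / 5 = 1.3333/5 = 0.2667
  s[Z,Z] = ((1.6667)·(1.6667) + (0.6667)·(0.6667) + (2.6667)·(2.6667) + (0.6667)·(0.6667) + (-4.3333)·(-4.3333) + (-1.3333)·(-1.3333)) / 5 = 31.3333/5 = 6.2667
  Sample standard deviations s_i = √(s[i,i]):
  s(X) = √(11.8667) = 3.4448
  s(Y) = √(5.4667) = 2.3381
  s(Z) = √(6.2667) = 2.5033

Step 3 — r_{ij} = s_{ij} / (s_i · s_j):
  r[X,X] = 1 (diagonal).
  r[X,Y] = 3.8667 / (3.4448 · 2.3381) = 3.8667 / 8.0543 = 0.4801
  r[X,Z] = -4.3333 / (3.4448 · 2.5033) = -4.3333 / 8.6235 = -0.5025
  r[Y,Y] = 1 (diagonal).
  r[Y,Z] = 0.2667 / (2.3381 · 2.5033) = 0.2667 / 5.853 = 0.0456
  r[Z,Z] = 1 (diagonal).

R is symmetric with unit diagonal. Assembling:

R = [[1, 0.4801, -0.5025],
 [0.4801, 1, 0.0456],
 [-0.5025, 0.0456, 1]]


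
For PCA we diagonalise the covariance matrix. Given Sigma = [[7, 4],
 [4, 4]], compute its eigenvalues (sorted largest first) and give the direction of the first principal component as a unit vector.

Step 1 — characteristic polynomial of 2×2 Sigma:
  det(Sigma - λI) = λ² - trace · λ + det = 0.
  trace = 7 + 4 = 11, det = 7·4 - (4)² = 12.
Step 2 — discriminant:
  Δ = trace² - 4·det = 121 - 48 = 73.
Step 3 — eigenvalues:
  λ = (trace ± √Δ)/2 = (11 ± 8.544)/2,
  λ_1 = 9.772,  λ_2 = 1.228.

Step 4 — unit eigenvector for λ_1: solve (Sigma - λ_1 I)v = 0. First row:
  (7 - 9.772)·v_x + (4)·v_y = 0, i.e. (-2.772)·v_x + (4)·v_y = 0,
  so v ∝ (b, λ_1 - a) = (4, 2.772) = u.
  ||u|| = √((4)² + (2.772)²) = √(23.684) ≈ 4.8666,
  v_1 = u/||u|| ≈ (0.8219, 0.5696) (||v_1|| = 1).

λ_1 = 9.772,  λ_2 = 1.228;  v_1 ≈ (0.8219, 0.5696)


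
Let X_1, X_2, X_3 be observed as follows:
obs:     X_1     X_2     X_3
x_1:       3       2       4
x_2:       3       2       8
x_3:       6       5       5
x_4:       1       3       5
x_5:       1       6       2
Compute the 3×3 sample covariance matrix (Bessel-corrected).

Step 1 — column means:
  mean(X_1) = (3 + 3 + 6 + 1 + 1) / 5 = 14/5 = 2.8
  mean(X_2) = (2 + 2 + 5 + 3 + 6) / 5 = 18/5 = 3.6
  mean(X_3) = (4 + 8 + 5 + 5 + 2) / 5 = 24/5 = 4.8

Step 2 — sample covariance S[i,j] = (1/(n-1)) · Σ_k (x_{k,i} - mean_i) · (x_{k,j} - mean_j), with n-1 = 4.
  S[X_1,X_1] = ((0.2)·(0.2) + (0.2)·(0.2) + (3.2)·(3.2) + (-1.8)·(-1.8) + (-1.8)·(-1.8)) / 4 = 16.8/4 = 4.2
  S[X_1,X_2] = ((0.2)·(-1.6) + (0.2)·(-1.6) + (3.2)·(1.4) + (-1.8)·(-0.6) + (-1.8)·(2.4)) / 4 = 0.6/4 = 0.15
  S[X_1,X_3] = ((0.2)·(-0.8) + (0.2)·(3.2) + (3.2)·(0.2) + (-1.8)·(0.2) + (-1.8)·(-2.8)) / 4 = 5.8/4 = 1.45
  S[X_2,X_2] = ((-1.6)·(-1.6) + (-1.6)·(-1.6) + (1.4)·(1.4) + (-0.6)·(-0.6) + (2.4)·(2.4)) / 4 = 13.2/4 = 3.3
  S[X_2,X_3] = ((-1.6)·(-0.8) + (-1.6)·(3.2) + (1.4)·(0.2) + (-0.6)·(0.2) + (2.4)·(-2.8)) / 4 = -10.4/4 = -2.6
  S[X_3,X_3] = ((-0.8)·(-0.8) + (3.2)·(3.2) + (0.2)·(0.2) + (0.2)·(0.2) + (-2.8)·(-2.8)) / 4 = 18.8/4 = 4.7

S is symmetric (S[j,i] = S[i,j]). Assembling:

S = [[4.2, 0.15, 1.45],
 [0.15, 3.3, -2.6],
 [1.45, -2.6, 4.7]]


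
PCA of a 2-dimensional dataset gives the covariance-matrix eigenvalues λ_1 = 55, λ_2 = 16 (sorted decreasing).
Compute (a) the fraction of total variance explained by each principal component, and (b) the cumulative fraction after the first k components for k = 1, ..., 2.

Step 1 — total variance = trace(Sigma) = Σ λ_i = 55 + 16 = 71.

Step 2 — fraction explained by component i = λ_i / Σ λ:
  PC1: 55/71 = 0.7746
  PC2: 16/71 = 0.2254

Step 3 — cumulative fraction after k components = (λ_1 + ... + λ_k) / Σ λ:
  k = 1: 55/71 = 0.7746
  k = 2: (55 + 16)/71 = 71/71 = 1

Summary (fraction, with percent):

explained: PC1 0.7746 (77.46%), PC2 0.2254 (22.54%);  cumulative: 0.7746, 1


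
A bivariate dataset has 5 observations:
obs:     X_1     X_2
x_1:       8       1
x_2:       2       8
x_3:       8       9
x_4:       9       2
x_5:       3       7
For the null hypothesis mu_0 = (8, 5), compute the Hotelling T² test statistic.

Step 1 — sample mean vector:
  mean(X_1) = (8 + 2 + 8 + 9 + 3) / 5 = 30/5 = 6
  mean(X_2) = (1 + 8 + 9 + 2 + 7) / 5 = 27/5 = 5.4
  x̄ = (6, 5.4),  deviation x̄ - mu_0 = (6, 5.4) - (8, 5) = (-2, 0.4).

Step 2 — sample covariance matrix, S[i,j] = (1/(n-1)) · Σ_k (x_{k,i} - mean_i) · (x_{k,j} - mean_j), divisor n-1 = 4:
  S[X_1,X_1] = ((2)·(2) + (-4)·(-4) + (2)·(2) + (3)·(3) + (-3)·(-3)) / 4 = 42/4 = 10.5
  S[X_1,X_2] = ((2)·(-4.4) + (-4)·(2.6) + (2)·(3.6) + (3)·(-3.4) + (-3)·(1.6)) / 4 = -27/4 = -6.75
  S[X_2,X_2] = ((-4.4)·(-4.4) + (2.6)·(2.6) + (3.6)·(3.6) + (-3.4)·(-3.4) + (1.6)·(1.6)) / 4 = 53.2/4 = 13.3
  S = [[10.5, -6.75],
 [-6.75, 13.3]].

Step 3 — invert S. det(S) = 10.5·13.3 - (-6.75)² = 94.0875.
  S^{-1} = (1/det) · [[d, -b], [-b, a]] = [[0.1414, 0.0717],
 [0.0717, 0.1116]].

Step 4 — quadratic form (x̄ - mu_0)^T · S^{-1} · (x̄ - mu_0):
  S^{-1} · (x̄ - mu_0) = (-0.254, -0.0988),
  (x̄ - mu_0)^T · [...] = (-2)·(-0.254) + (0.4)·(-0.0988) = 0.4685.

Step 5 — scale by n: T² = 5 · 0.4685 = 2.3425.

T² ≈ 2.3425


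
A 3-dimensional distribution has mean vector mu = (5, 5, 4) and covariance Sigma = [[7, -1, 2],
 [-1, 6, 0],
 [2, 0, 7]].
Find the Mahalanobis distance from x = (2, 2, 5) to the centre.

Step 1 — centre the observation: (x - mu) = (-3, -3, 1).

Step 2 — invert Sigma (cofactor / det for 3×3, or solve directly):
  Sigma^{-1} = [[0.1597, 0.0266, -0.0456],
 [0.0266, 0.1711, -0.0076],
 [-0.0456, -0.0076, 0.1559]].

Step 3 — form the quadratic (x - mu)^T · Sigma^{-1} · (x - mu):
  Sigma^{-1} · (x - mu) = (-0.6046, -0.6008, 0.3156).
  (x - mu)^T · [Sigma^{-1} · (x - mu)] = (-3)·(-0.6046) + (-3)·(-0.6008) + (1)·(0.3156) = 3.9316.

Step 4 — take square root: d = √(3.9316) ≈ 1.9828.

d(x, mu) = √(3.9316) ≈ 1.9828


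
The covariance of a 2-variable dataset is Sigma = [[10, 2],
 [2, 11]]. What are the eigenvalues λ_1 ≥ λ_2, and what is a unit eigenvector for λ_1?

Step 1 — characteristic polynomial of 2×2 Sigma:
  det(Sigma - λI) = λ² - trace · λ + det = 0.
  trace = 10 + 11 = 21, det = 10·11 - (2)² = 106.
Step 2 — discriminant:
  Δ = trace² - 4·det = 441 - 424 = 17.
Step 3 — eigenvalues:
  λ = (trace ± √Δ)/2 = (21 ± 4.1231)/2,
  λ_1 = 12.5616,  λ_2 = 8.4384.

Step 4 — unit eigenvector for λ_1: solve (Sigma - λ_1 I)v = 0. First row:
  (10 - 12.5616)·v_x + (2)·v_y = 0, i.e. (-2.5616)·v_x + (2)·v_y = 0,
  so v ∝ (b, λ_1 - a) = (2, 2.5616) = u.
  ||u|| = √((2)² + (2.5616)²) = √(10.5616) ≈ 3.2499,
  v_1 = u/||u|| ≈ (0.6154, 0.7882) (||v_1|| = 1).

λ_1 = 12.5616,  λ_2 = 8.4384;  v_1 ≈ (0.6154, 0.7882)


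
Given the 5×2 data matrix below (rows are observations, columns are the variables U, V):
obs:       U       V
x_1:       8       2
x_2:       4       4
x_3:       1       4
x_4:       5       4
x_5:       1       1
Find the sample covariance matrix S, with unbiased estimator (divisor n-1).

Step 1 — column means:
  mean(U) = (8 + 4 + 1 + 5 + 1) / 5 = 19/5 = 3.8
  mean(V) = (2 + 4 + 4 + 4 + 1) / 5 = 15/5 = 3

Step 2 — sample covariance S[i,j] = (1/(n-1)) · Σ_k (x_{k,i} - mean_i) · (x_{k,j} - mean_j), with n-1 = 4.
  S[U,U] = ((4.2)·(4.2) + (0.2)·(0.2) + (-2.8)·(-2.8) + (1.2)·(1.2) + (-2.8)·(-2.8)) / 4 = 34.8/4 = 8.7
  S[U,V] = ((4.2)·(-1) + (0.2)·(1) + (-2.8)·(1) + (1.2)·(1) + (-2.8)·(-2)) / 4 = 0/4 = 0
  S[V,V] = ((-1)·(-1) + (1)·(1) + (1)·(1) + (1)·(1) + (-2)·(-2)) / 4 = 8/4 = 2

S is symmetric (S[j,i] = S[i,j]). Assembling:

S = [[8.7, 0],
 [0, 2]]


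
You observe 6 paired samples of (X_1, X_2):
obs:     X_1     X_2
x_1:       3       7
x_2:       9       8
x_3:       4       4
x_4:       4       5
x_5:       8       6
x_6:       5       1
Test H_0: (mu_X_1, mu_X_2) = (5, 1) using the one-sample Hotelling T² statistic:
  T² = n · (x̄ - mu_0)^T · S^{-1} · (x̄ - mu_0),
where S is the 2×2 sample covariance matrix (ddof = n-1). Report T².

Step 1 — sample mean vector:
  mean(X_1) = (3 + 9 + 4 + 4 + 8 + 5) / 6 = 33/6 = 5.5
  mean(X_2) = (7 + 8 + 4 + 5 + 6 + 1) / 6 = 31/6 = 5.1667
  x̄ = (5.5, 5.1667),  deviation x̄ - mu_0 = (5.5, 5.1667) - (5, 1) = (0.5, 4.1667).

Step 2 — sample covariance matrix, S[i,j] = (1/(n-1)) · Σ_k (x_{k,i} - mean_i) · (x_{k,j} - mean_j), divisor n-1 = 5:
  S[X_1,X_1] = ((-2.5)·(-2.5) + (3.5)·(3.5) + (-1.5)·(-1.5) + (-1.5)·(-1.5) + (2.5)·(2.5) + (-0.5)·(-0.5)) / 5 = 29.5/5 = 5.9
  S[X_1,X_2] = ((-2.5)·(1.8333) + (3.5)·(2.8333) + (-1.5)·(-1.1667) + (-1.5)·(-0.1667) + (2.5)·(0.8333) + (-0.5)·(-4.1667)) / 5 = 11.5/5 = 2.3
  S[X_2,X_2] = ((1.8333)·(1.8333) + (2.8333)·(2.8333) + (-1.1667)·(-1.1667) + (-0.1667)·(-0.1667) + (0.8333)·(0.8333) + (-4.1667)·(-4.1667)) / 5 = 30.8333/5 = 6.1667
  S = [[5.9, 2.3],
 [2.3, 6.1667]].

Step 3 — invert S. det(S) = 5.9·6.1667 - (2.3)² = 31.0933.
  S^{-1} = (1/det) · [[d, -b], [-b, a]] = [[0.1983, -0.074],
 [-0.074, 0.1898]].

Step 4 — quadratic form (x̄ - mu_0)^T · S^{-1} · (x̄ - mu_0):
  S^{-1} · (x̄ - mu_0) = (-0.209, 0.7536),
  (x̄ - mu_0)^T · [...] = (0.5)·(-0.209) + (4.1667)·(0.7536) = 3.0357.

Step 5 — scale by n: T² = 6 · 3.0357 = 18.214.

T² ≈ 18.214


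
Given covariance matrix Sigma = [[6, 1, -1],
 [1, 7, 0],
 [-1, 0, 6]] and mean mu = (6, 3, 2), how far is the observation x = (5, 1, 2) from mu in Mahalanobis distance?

Step 1 — centre the observation: (x - mu) = (-1, -2, 0).

Step 2 — invert Sigma (cofactor / det for 3×3, or solve directly):
  Sigma^{-1} = [[0.1757, -0.0251, 0.0293],
 [-0.0251, 0.1464, -0.0042],
 [0.0293, -0.0042, 0.1715]].

Step 3 — form the quadratic (x - mu)^T · Sigma^{-1} · (x - mu):
  Sigma^{-1} · (x - mu) = (-0.1255, -0.2678, -0.0209).
  (x - mu)^T · [Sigma^{-1} · (x - mu)] = (-1)·(-0.1255) + (-2)·(-0.2678) + (0)·(-0.0209) = 0.6611.

Step 4 — take square root: d = √(0.6611) ≈ 0.8131.

d(x, mu) = √(0.6611) ≈ 0.8131


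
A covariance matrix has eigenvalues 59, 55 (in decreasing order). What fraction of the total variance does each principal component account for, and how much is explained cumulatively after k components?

Step 1 — total variance = trace(Sigma) = Σ λ_i = 59 + 55 = 114.

Step 2 — fraction explained by component i = λ_i / Σ λ:
  PC1: 59/114 = 0.5175
  PC2: 55/114 = 0.4825

Step 3 — cumulative fraction after k components = (λ_1 + ... + λ_k) / Σ λ:
  k = 1: 59/114 = 0.5175
  k = 2: (59 + 55)/114 = 114/114 = 1

Summary (fraction, with percent):

explained: PC1 0.5175 (51.75%), PC2 0.4825 (48.25%);  cumulative: 0.5175, 1


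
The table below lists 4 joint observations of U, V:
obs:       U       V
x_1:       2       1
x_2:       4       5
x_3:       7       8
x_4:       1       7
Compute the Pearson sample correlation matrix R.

Step 1 — column means:
  mean(U) = (2 + 4 + 7 + 1) / 4 = 14/4 = 3.5
  mean(V) = (1 + 5 + 8 + 7) / 4 = 21/4 = 5.25

Step 2 — sample variances and covariances s[i,j] = (1/(n-1)) · Σ_k (x_{k,i} - mean_i) · (x_{k,j} - mean_j), with n-1 = 3:
  s[U,U] = ((-1.5)·(-1.5) + (0.5)·(0.5) + (3.5)·(3.5) + (-2.5)·(-2.5)) / 3 = 21/3 = 7
  s[U,V] = ((-1.5)·(-4.25) + (0.5)·(-0.25) + (3.5)·(2.75) + (-2.5)·(1.75)) / 3 = 11.5/3 = 3.8333
  s[V,V] = ((-4.25)·(-4.25) + (-0.25)·(-0.25) + (2.75)·(2.75) + (1.75)·(1.75)) / 3 = 28.75/3 = 9.5833
  Sample standard deviations s_i = √(s[i,i]):
  s(U) = √(7) = 2.6458
  s(V) = √(9.5833) = 3.0957

Step 3 — r_{ij} = s_{ij} / (s_i · s_j):
  r[U,U] = 1 (diagonal).
  r[U,V] = 3.8333 / (2.6458 · 3.0957) = 3.8333 / 8.1904 = 0.468
  r[V,V] = 1 (diagonal).

R is symmetric with unit diagonal. Assembling:

R = [[1, 0.468],
 [0.468, 1]]


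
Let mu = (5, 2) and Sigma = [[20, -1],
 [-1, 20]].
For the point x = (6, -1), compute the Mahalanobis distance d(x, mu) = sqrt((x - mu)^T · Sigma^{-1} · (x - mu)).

Step 1 — centre the observation: (x - mu) = (1, -3).

Step 2 — invert Sigma. det(Sigma) = 20·20 - (-1)² = 399.
  Sigma^{-1} = (1/det) · [[d, -b], [-b, a]] = [[0.0501, 0.0025],
 [0.0025, 0.0501]].

Step 3 — form the quadratic (x - mu)^T · Sigma^{-1} · (x - mu):
  Sigma^{-1} · (x - mu) = (0.0426, -0.1479).
  (x - mu)^T · [Sigma^{-1} · (x - mu)] = (1)·(0.0426) + (-3)·(-0.1479) = 0.4862.

Step 4 — take square root: d = √(0.4862) ≈ 0.6973.

d(x, mu) = √(0.4862) ≈ 0.6973


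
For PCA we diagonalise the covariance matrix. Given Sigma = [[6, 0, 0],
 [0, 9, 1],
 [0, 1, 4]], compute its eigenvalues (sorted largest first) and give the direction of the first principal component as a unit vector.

Step 1 — characteristic polynomial p(λ) = det(λI - Sigma) = λ³ - tr·λ² + c_1·λ - det, where tr = trace, c_1 = sum of the principal 2×2 minors, det = det(Sigma):
  tr = 6 + 9 + 4 = 19,
  c_1 = (6·9 - (0)²) + (6·4 - (0)²) + (9·4 - (1)²) = 54 + 24 + 35 = 113,
  det = 6·(9·4 - (1)²) - (0)·((0)·4 - (1)·(0)) + (0)·((0)·(1) - 9·(0)) = 6·(35) - (0)·(0) + (0)·(0) = 210.
  So p(λ) = λ³ - 19λ² + 113λ - 210.
Step 2 — look for an integer root (rational root theorem: any rational root is an integer divisor of 210). Testing λ = 6:
  p(6) = 216 - 684 + 678 - 210 = 0  ✓
  Dividing out (λ - 6): p(λ) = (λ - 6)(λ² - 13λ + 35).
Step 3 — remaining eigenvalues from the quadratic λ² - 13λ + 35 = 0:
  Δ = 13² - 4·35 = 169 - 140 = 29,  λ = (13 ± √29)/2 = (13 ± 5.3852)/2 ≈ 9.1926 or 3.8074.
  Sorted: λ_1 = 9.1926,  λ_2 = 6,  λ_3 = 3.8074  (check: sum = 19 = tr ✓).

Step 4 — unit eigenvector for λ_1 ≈ 9.1926: v spans the null space of (Sigma - λ_1 I), whose rows are
  r_1 = (-3.1926, 0, 0),  r_2 = (0, -0.1926, 1),  r_3 = (0, 1, -5.1926).
  v is orthogonal to every row, so take v ∝ r_1 × r_2 = ((0)·(1) - (0)·(-0.1926), (0)·(0) - (-3.1926)·(1), (-3.1926)·(-0.1926) - (0)·(0)) ≈ (0, 3.1926, 0.6148).
  Let u = (0, 3.1926, 0.6148).
  ||u|| = √((0)² + (3.1926)² + (0.6148)²) = √(10.5706) ≈ 3.2512,  v_1 = u/||u|| ≈ (0, 0.982, 0.1891) (||v_1|| = 1).

λ_1 = 9.1926,  λ_2 = 6,  λ_3 = 3.8074;  v_1 ≈ (0, 0.982, 0.1891)


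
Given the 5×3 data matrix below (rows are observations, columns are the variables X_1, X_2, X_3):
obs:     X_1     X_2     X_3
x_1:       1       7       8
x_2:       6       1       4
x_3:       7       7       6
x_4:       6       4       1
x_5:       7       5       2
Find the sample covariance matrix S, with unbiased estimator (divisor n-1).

Step 1 — column means:
  mean(X_1) = (1 + 6 + 7 + 6 + 7) / 5 = 27/5 = 5.4
  mean(X_2) = (7 + 1 + 7 + 4 + 5) / 5 = 24/5 = 4.8
  mean(X_3) = (8 + 4 + 6 + 1 + 2) / 5 = 21/5 = 4.2

Step 2 — sample covariance S[i,j] = (1/(n-1)) · Σ_k (x_{k,i} - mean_i) · (x_{k,j} - mean_j), with n-1 = 4.
  S[X_1,X_1] = ((-4.4)·(-4.4) + (0.6)·(0.6) + (1.6)·(1.6) + (0.6)·(0.6) + (1.6)·(1.6)) / 4 = 25.2/4 = 6.3
  S[X_1,X_2] = ((-4.4)·(2.2) + (0.6)·(-3.8) + (1.6)·(2.2) + (0.6)·(-0.8) + (1.6)·(0.2)) / 4 = -8.6/4 = -2.15
  S[X_1,X_3] = ((-4.4)·(3.8) + (0.6)·(-0.2) + (1.6)·(1.8) + (0.6)·(-3.2) + (1.6)·(-2.2)) / 4 = -19.4/4 = -4.85
  S[X_2,X_2] = ((2.2)·(2.2) + (-3.8)·(-3.8) + (2.2)·(2.2) + (-0.8)·(-0.8) + (0.2)·(0.2)) / 4 = 24.8/4 = 6.2
  S[X_2,X_3] = ((2.2)·(3.8) + (-3.8)·(-0.2) + (2.2)·(1.8) + (-0.8)·(-3.2) + (0.2)·(-2.2)) / 4 = 15.2/4 = 3.8
  S[X_3,X_3] = ((3.8)·(3.8) + (-0.2)·(-0.2) + (1.8)·(1.8) + (-3.2)·(-3.2) + (-2.2)·(-2.2)) / 4 = 32.8/4 = 8.2

S is symmetric (S[j,i] = S[i,j]). Assembling:

S = [[6.3, -2.15, -4.85],
 [-2.15, 6.2, 3.8],
 [-4.85, 3.8, 8.2]]


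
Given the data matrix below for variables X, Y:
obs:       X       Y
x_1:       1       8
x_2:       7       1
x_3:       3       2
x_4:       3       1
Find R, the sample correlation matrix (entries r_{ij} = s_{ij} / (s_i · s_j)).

Step 1 — column means:
  mean(X) = (1 + 7 + 3 + 3) / 4 = 14/4 = 3.5
  mean(Y) = (8 + 1 + 2 + 1) / 4 = 12/4 = 3

Step 2 — sample variances and covariances s[i,j] = (1/(n-1)) · Σ_k (x_{k,i} - mean_i) · (x_{k,j} - mean_j), with n-1 = 3:
  s[X,X] = ((-2.5)·(-2.5) + (3.5)·(3.5) + (-0.5)·(-0.5) + (-0.5)·(-0.5)) / 3 = 19/3 = 6.3333
  s[X,Y] = ((-2.5)·(5) + (3.5)·(-2) + (-0.5)·(-1) + (-0.5)·(-2)) / 3 = -18/3 = -6
  s[Y,Y] = ((5)·(5) + (-2)·(-2) + (-1)·(-1) + (-2)·(-2)) / 3 = 34/3 = 11.3333
  Sample standard deviations s_i = √(s[i,i]):
  s(X) = √(6.3333) = 2.5166
  s(Y) = √(11.3333) = 3.3665

Step 3 — r_{ij} = s_{ij} / (s_i · s_j):
  r[X,X] = 1 (diagonal).
  r[X,Y] = -6 / (2.5166 · 3.3665) = -6 / 8.4722 = -0.7082
  r[Y,Y] = 1 (diagonal).

R is symmetric with unit diagonal. Assembling:

R = [[1, -0.7082],
 [-0.7082, 1]]


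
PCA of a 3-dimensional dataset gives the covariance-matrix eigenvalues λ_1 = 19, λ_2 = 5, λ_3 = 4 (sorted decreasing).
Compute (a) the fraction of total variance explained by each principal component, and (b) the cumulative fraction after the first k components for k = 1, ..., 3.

Step 1 — total variance = trace(Sigma) = Σ λ_i = 19 + 5 + 4 = 28.

Step 2 — fraction explained by component i = λ_i / Σ λ:
  PC1: 19/28 = 0.6786
  PC2: 5/28 = 0.1786
  PC3: 4/28 = 0.1429

Step 3 — cumulative fraction after k components = (λ_1 + ... + λ_k) / Σ λ:
  k = 1: 19/28 = 0.6786
  k = 2: (19 + 5)/28 = 24/28 = 0.8571
  k = 3: (19 + 5 + 4)/28 = 28/28 = 1

Summary (fraction, with percent):

explained: PC1 0.6786 (67.86%), PC2 0.1786 (17.86%), PC3 0.1429 (14.29%);  cumulative: 0.6786, 0.8571, 1


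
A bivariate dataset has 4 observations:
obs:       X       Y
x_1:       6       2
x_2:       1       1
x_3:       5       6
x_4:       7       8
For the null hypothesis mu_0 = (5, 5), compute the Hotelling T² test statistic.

Step 1 — sample mean vector:
  mean(X) = (6 + 1 + 5 + 7) / 4 = 19/4 = 4.75
  mean(Y) = (2 + 1 + 6 + 8) / 4 = 17/4 = 4.25
  x̄ = (4.75, 4.25),  deviation x̄ - mu_0 = (4.75, 4.25) - (5, 5) = (-0.25, -0.75).

Step 2 — sample covariance matrix, S[i,j] = (1/(n-1)) · Σ_k (x_{k,i} - mean_i) · (x_{k,j} - mean_j), divisor n-1 = 3:
  S[X,X] = ((1.25)·(1.25) + (-3.75)·(-3.75) + (0.25)·(0.25) + (2.25)·(2.25)) / 3 = 20.75/3 = 6.9167
  S[X,Y] = ((1.25)·(-2.25) + (-3.75)·(-3.25) + (0.25)·(1.75) + (2.25)·(3.75)) / 3 = 18.25/3 = 6.0833
  S[Y,Y] = ((-2.25)·(-2.25) + (-3.25)·(-3.25) + (1.75)·(1.75) + (3.75)·(3.75)) / 3 = 32.75/3 = 10.9167
  S = [[6.9167, 6.0833],
 [6.0833, 10.9167]].

Step 3 — invert S. det(S) = 6.9167·10.9167 - (6.0833)² = 38.5.
  S^{-1} = (1/det) · [[d, -b], [-b, a]] = [[0.2835, -0.158],
 [-0.158, 0.1797]].

Step 4 — quadratic form (x̄ - mu_0)^T · S^{-1} · (x̄ - mu_0):
  S^{-1} · (x̄ - mu_0) = (0.0476, -0.0952),
  (x̄ - mu_0)^T · [...] = (-0.25)·(0.0476) + (-0.75)·(-0.0952) = 0.0595.

Step 5 — scale by n: T² = 4 · 0.0595 = 0.2381.

T² ≈ 0.2381


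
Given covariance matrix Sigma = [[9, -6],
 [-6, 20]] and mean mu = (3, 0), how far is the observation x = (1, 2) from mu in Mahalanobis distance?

Step 1 — centre the observation: (x - mu) = (-2, 2).

Step 2 — invert Sigma. det(Sigma) = 9·20 - (-6)² = 144.
  Sigma^{-1} = (1/det) · [[d, -b], [-b, a]] = [[0.1389, 0.0417],
 [0.0417, 0.0625]].

Step 3 — form the quadratic (x - mu)^T · Sigma^{-1} · (x - mu):
  Sigma^{-1} · (x - mu) = (-0.1944, 0.0417).
  (x - mu)^T · [Sigma^{-1} · (x - mu)] = (-2)·(-0.1944) + (2)·(0.0417) = 0.4722.

Step 4 — take square root: d = √(0.4722) ≈ 0.6872.

d(x, mu) = √(0.4722) ≈ 0.6872


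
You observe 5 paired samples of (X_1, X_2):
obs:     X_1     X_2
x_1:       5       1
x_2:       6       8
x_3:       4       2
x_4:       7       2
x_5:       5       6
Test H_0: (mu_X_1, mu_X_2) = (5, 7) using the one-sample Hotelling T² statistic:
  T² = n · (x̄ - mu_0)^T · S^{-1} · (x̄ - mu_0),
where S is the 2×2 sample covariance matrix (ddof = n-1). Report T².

Step 1 — sample mean vector:
  mean(X_1) = (5 + 6 + 4 + 7 + 5) / 5 = 27/5 = 5.4
  mean(X_2) = (1 + 8 + 2 + 2 + 6) / 5 = 19/5 = 3.8
  x̄ = (5.4, 3.8),  deviation x̄ - mu_0 = (5.4, 3.8) - (5, 7) = (0.4, -3.2).

Step 2 — sample covariance matrix, S[i,j] = (1/(n-1)) · Σ_k (x_{k,i} - mean_i) · (x_{k,j} - mean_j), divisor n-1 = 4:
  S[X_1,X_1] = ((-0.4)·(-0.4) + (0.6)·(0.6) + (-1.4)·(-1.4) + (1.6)·(1.6) + (-0.4)·(-0.4)) / 4 = 5.2/4 = 1.3
  S[X_1,X_2] = ((-0.4)·(-2.8) + (0.6)·(4.2) + (-1.4)·(-1.8) + (1.6)·(-1.8) + (-0.4)·(2.2)) / 4 = 2.4/4 = 0.6
  S[X_2,X_2] = ((-2.8)·(-2.8) + (4.2)·(4.2) + (-1.8)·(-1.8) + (-1.8)·(-1.8) + (2.2)·(2.2)) / 4 = 36.8/4 = 9.2
  S = [[1.3, 0.6],
 [0.6, 9.2]].

Step 3 — invert S. det(S) = 1.3·9.2 - (0.6)² = 11.6.
  S^{-1} = (1/det) · [[d, -b], [-b, a]] = [[0.7931, -0.0517],
 [-0.0517, 0.1121]].

Step 4 — quadratic form (x̄ - mu_0)^T · S^{-1} · (x̄ - mu_0):
  S^{-1} · (x̄ - mu_0) = (0.4828, -0.3793),
  (x̄ - mu_0)^T · [...] = (0.4)·(0.4828) + (-3.2)·(-0.3793) = 1.4069.

Step 5 — scale by n: T² = 5 · 1.4069 = 7.0345.

T² ≈ 7.0345


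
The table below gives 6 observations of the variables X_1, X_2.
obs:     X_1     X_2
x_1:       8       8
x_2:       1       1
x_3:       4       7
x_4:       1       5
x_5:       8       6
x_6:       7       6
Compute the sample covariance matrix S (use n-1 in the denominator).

Step 1 — column means:
  mean(X_1) = (8 + 1 + 4 + 1 + 8 + 7) / 6 = 29/6 = 4.8333
  mean(X_2) = (8 + 1 + 7 + 5 + 6 + 6) / 6 = 33/6 = 5.5

Step 2 — sample covariance S[i,j] = (1/(n-1)) · Σ_k (x_{k,i} - mean_i) · (x_{k,j} - mean_j), with n-1 = 5.
  S[X_1,X_1] = ((3.1667)·(3.1667) + (-3.8333)·(-3.8333) + (-0.8333)·(-0.8333) + (-3.8333)·(-3.8333) + (3.1667)·(3.1667) + (2.1667)·(2.1667)) / 5 = 54.8333/5 = 10.9667
  S[X_1,X_2] = ((3.1667)·(2.5) + (-3.8333)·(-4.5) + (-0.8333)·(1.5) + (-3.8333)·(-0.5) + (3.1667)·(0.5) + (2.1667)·(0.5)) / 5 = 28.5/5 = 5.7
  S[X_2,X_2] = ((2.5)·(2.5) + (-4.5)·(-4.5) + (1.5)·(1.5) + (-0.5)·(-0.5) + (0.5)·(0.5) + (0.5)·(0.5)) / 5 = 29.5/5 = 5.9

S is symmetric (S[j,i] = S[i,j]). Assembling:

S = [[10.9667, 5.7],
 [5.7, 5.9]]


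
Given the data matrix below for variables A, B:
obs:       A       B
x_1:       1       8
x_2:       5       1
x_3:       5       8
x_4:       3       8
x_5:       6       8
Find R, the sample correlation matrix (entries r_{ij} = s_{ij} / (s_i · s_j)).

Step 1 — column means:
  mean(A) = (1 + 5 + 5 + 3 + 6) / 5 = 20/5 = 4
  mean(B) = (8 + 1 + 8 + 8 + 8) / 5 = 33/5 = 6.6

Step 2 — sample variances and covariances s[i,j] = (1/(n-1)) · Σ_k (x_{k,i} - mean_i) · (x_{k,j} - mean_j), with n-1 = 4:
  s[A,A] = ((-3)·(-3) + (1)·(1) + (1)·(1) + (-1)·(-1) + (2)·(2)) / 4 = 16/4 = 4
  s[A,B] = ((-3)·(1.4) + (1)·(-5.6) + (1)·(1.4) + (-1)·(1.4) + (2)·(1.4)) / 4 = -7/4 = -1.75
  s[B,B] = ((1.4)·(1.4) + (-5.6)·(-5.6) + (1.4)·(1.4) + (1.4)·(1.4) + (1.4)·(1.4)) / 4 = 39.2/4 = 9.8
  Sample standard deviations s_i = √(s[i,i]):
  s(A) = √(4) = 2
  s(B) = √(9.8) = 3.1305

Step 3 — r_{ij} = s_{ij} / (s_i · s_j):
  r[A,A] = 1 (diagonal).
  r[A,B] = -1.75 / (2 · 3.1305) = -1.75 / 6.261 = -0.2795
  r[B,B] = 1 (diagonal).

R is symmetric with unit diagonal. Assembling:

R = [[1, -0.2795],
 [-0.2795, 1]]


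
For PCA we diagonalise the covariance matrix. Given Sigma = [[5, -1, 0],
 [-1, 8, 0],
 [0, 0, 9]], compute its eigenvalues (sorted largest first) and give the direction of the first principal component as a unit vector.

Step 1 — characteristic polynomial p(λ) = det(λI - Sigma) = λ³ - tr·λ² + c_1·λ - det, where tr = trace, c_1 = sum of the principal 2×2 minors, det = det(Sigma):
  tr = 5 + 8 + 9 = 22,
  c_1 = (5·8 - (-1)²) + (5·9 - (0)²) + (8·9 - (0)²) = 39 + 45 + 72 = 156,
  det = 5·(8·9 - (0)²) - (-1)·((-1)·9 - (0)·(0)) + (0)·((-1)·(0) - 8·(0)) = 5·(72) - (-1)·(-9) + (0)·(0) = 351.
  So p(λ) = λ³ - 22λ² + 156λ - 351.
Step 2 — look for an integer root (rational root theorem: any rational root is an integer divisor of 351). Testing λ = 9:
  p(9) = 729 - 1782 + 1404 - 351 = 0  ✓
  Dividing out (λ - 9): p(λ) = (λ - 9)(λ² - 13λ + 39).
Step 3 — remaining eigenvalues from the quadratic λ² - 13λ + 39 = 0:
  Δ = 13² - 4·39 = 169 - 156 = 13,  λ = (13 ± √13)/2 = (13 ± 3.6056)/2 ≈ 8.3028 or 4.6972.
  Sorted: λ_1 = 9,  λ_2 = 8.3028,  λ_3 = 4.6972  (check: sum = 22 = tr ✓).

Step 4 — unit eigenvector for λ_1 = 9: v spans the null space of (Sigma - λ_1 I), whose rows are
  r_1 = (-4, -1, 0),  r_2 = (-1, -1, 0),  r_3 = (0, 0, 0).
  v is orthogonal to every row, so take v ∝ r_1 × r_2 = ((-1)·(0) - (0)·(-1), (0)·(-1) - (-4)·(0), (-4)·(-1) - (-1)·(-1)) = (0, 0, 3).
  Rescale (divide by 3): u = (0, 0, 1).
  ||u|| = √((0)² + (0)² + (1)²) = √(1) = 1,  v_1 = u/||u|| ≈ (0, 0, 1) (||v_1|| = 1).

λ_1 = 9,  λ_2 = 8.3028,  λ_3 = 4.6972;  v_1 ≈ (0, 0, 1)


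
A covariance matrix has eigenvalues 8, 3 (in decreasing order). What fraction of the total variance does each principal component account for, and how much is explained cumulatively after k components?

Step 1 — total variance = trace(Sigma) = Σ λ_i = 8 + 3 = 11.

Step 2 — fraction explained by component i = λ_i / Σ λ:
  PC1: 8/11 = 0.7273
  PC2: 3/11 = 0.2727

Step 3 — cumulative fraction after k components = (λ_1 + ... + λ_k) / Σ λ:
  k = 1: 8/11 = 0.7273
  k = 2: (8 + 3)/11 = 11/11 = 1

Summary (fraction, with percent):

explained: PC1 0.7273 (72.73%), PC2 0.2727 (27.27%);  cumulative: 0.7273, 1


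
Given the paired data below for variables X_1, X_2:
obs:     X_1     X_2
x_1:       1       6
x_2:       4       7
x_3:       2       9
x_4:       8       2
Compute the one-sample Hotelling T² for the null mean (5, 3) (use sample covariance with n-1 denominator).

Step 1 — sample mean vector:
  mean(X_1) = (1 + 4 + 2 + 8) / 4 = 15/4 = 3.75
  mean(X_2) = (6 + 7 + 9 + 2) / 4 = 24/4 = 6
  x̄ = (3.75, 6),  deviation x̄ - mu_0 = (3.75, 6) - (5, 3) = (-1.25, 3).

Step 2 — sample covariance matrix, S[i,j] = (1/(n-1)) · Σ_k (x_{k,i} - mean_i) · (x_{k,j} - mean_j), divisor n-1 = 3:
  S[X_1,X_1] = ((-2.75)·(-2.75) + (0.25)·(0.25) + (-1.75)·(-1.75) + (4.25)·(4.25)) / 3 = 28.75/3 = 9.5833
  S[X_1,X_2] = ((-2.75)·(0) + (0.25)·(1) + (-1.75)·(3) + (4.25)·(-4)) / 3 = -22/3 = -7.3333
  S[X_2,X_2] = ((0)·(0) + (1)·(1) + (3)·(3) + (-4)·(-4)) / 3 = 26/3 = 8.6667
  S = [[9.5833, -7.3333],
 [-7.3333, 8.6667]].

Step 3 — invert S. det(S) = 9.5833·8.6667 - (-7.3333)² = 29.2778.
  S^{-1} = (1/det) · [[d, -b], [-b, a]] = [[0.296, 0.2505],
 [0.2505, 0.3273]].

Step 4 — quadratic form (x̄ - mu_0)^T · S^{-1} · (x̄ - mu_0):
  S^{-1} · (x̄ - mu_0) = (0.3814, 0.6689),
  (x̄ - mu_0)^T · [...] = (-1.25)·(0.3814) + (3)·(0.6689) = 1.5299.

Step 5 — scale by n: T² = 4 · 1.5299 = 6.1195.

T² ≈ 6.1195


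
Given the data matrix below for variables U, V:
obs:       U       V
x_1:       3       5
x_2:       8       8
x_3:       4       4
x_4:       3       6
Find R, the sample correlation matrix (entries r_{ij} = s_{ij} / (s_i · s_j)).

Step 1 — column means:
  mean(U) = (3 + 8 + 4 + 3) / 4 = 18/4 = 4.5
  mean(V) = (5 + 8 + 4 + 6) / 4 = 23/4 = 5.75

Step 2 — sample variances and covariances s[i,j] = (1/(n-1)) · Σ_k (x_{k,i} - mean_i) · (x_{k,j} - mean_j), with n-1 = 3:
  s[U,U] = ((-1.5)·(-1.5) + (3.5)·(3.5) + (-0.5)·(-0.5) + (-1.5)·(-1.5)) / 3 = 17/3 = 5.6667
  s[U,V] = ((-1.5)·(-0.75) + (3.5)·(2.25) + (-0.5)·(-1.75) + (-1.5)·(0.25)) / 3 = 9.5/3 = 3.1667
  s[V,V] = ((-0.75)·(-0.75) + (2.25)·(2.25) + (-1.75)·(-1.75) + (0.25)·(0.25)) / 3 = 8.75/3 = 2.9167
  Sample standard deviations s_i = √(s[i,i]):
  s(U) = √(5.6667) = 2.3805
  s(V) = √(2.9167) = 1.7078

Step 3 — r_{ij} = s_{ij} / (s_i · s_j):
  r[U,U] = 1 (diagonal).
  r[U,V] = 3.1667 / (2.3805 · 1.7078) = 3.1667 / 4.0654 = 0.7789
  r[V,V] = 1 (diagonal).

R is symmetric with unit diagonal. Assembling:

R = [[1, 0.7789],
 [0.7789, 1]]


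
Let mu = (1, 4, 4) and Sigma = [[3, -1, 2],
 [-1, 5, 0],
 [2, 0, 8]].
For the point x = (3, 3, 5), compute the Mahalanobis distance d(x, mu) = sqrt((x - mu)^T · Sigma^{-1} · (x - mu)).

Step 1 — centre the observation: (x - mu) = (2, -1, 1).

Step 2 — invert Sigma (cofactor / det for 3×3, or solve directly):
  Sigma^{-1} = [[0.4348, 0.087, -0.1087],
 [0.087, 0.2174, -0.0217],
 [-0.1087, -0.0217, 0.1522]].

Step 3 — form the quadratic (x - mu)^T · Sigma^{-1} · (x - mu):
  Sigma^{-1} · (x - mu) = (0.6739, -0.0652, -0.0435).
  (x - mu)^T · [Sigma^{-1} · (x - mu)] = (2)·(0.6739) + (-1)·(-0.0652) + (1)·(-0.0435) = 1.3696.

Step 4 — take square root: d = √(1.3696) ≈ 1.1703.

d(x, mu) = √(1.3696) ≈ 1.1703


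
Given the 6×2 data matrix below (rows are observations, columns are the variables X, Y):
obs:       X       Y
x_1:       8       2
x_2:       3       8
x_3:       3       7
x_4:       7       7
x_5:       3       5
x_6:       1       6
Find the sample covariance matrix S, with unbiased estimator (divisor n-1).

Step 1 — column means:
  mean(X) = (8 + 3 + 3 + 7 + 3 + 1) / 6 = 25/6 = 4.1667
  mean(Y) = (2 + 8 + 7 + 7 + 5 + 6) / 6 = 35/6 = 5.8333

Step 2 — sample covariance S[i,j] = (1/(n-1)) · Σ_k (x_{k,i} - mean_i) · (x_{k,j} - mean_j), with n-1 = 5.
  S[X,X] = ((3.8333)·(3.8333) + (-1.1667)·(-1.1667) + (-1.1667)·(-1.1667) + (2.8333)·(2.8333) + (-1.1667)·(-1.1667) + (-3.1667)·(-3.1667)) / 5 = 36.8333/5 = 7.3667
  S[X,Y] = ((3.8333)·(-3.8333) + (-1.1667)·(2.1667) + (-1.1667)·(1.1667) + (2.8333)·(1.1667) + (-1.1667)·(-0.8333) + (-3.1667)·(0.1667)) / 5 = -14.8333/5 = -2.9667
  S[Y,Y] = ((-3.8333)·(-3.8333) + (2.1667)·(2.1667) + (1.1667)·(1.1667) + (1.1667)·(1.1667) + (-0.8333)·(-0.8333) + (0.1667)·(0.1667)) / 5 = 22.8333/5 = 4.5667

S is symmetric (S[j,i] = S[i,j]). Assembling:

S = [[7.3667, -2.9667],
 [-2.9667, 4.5667]]


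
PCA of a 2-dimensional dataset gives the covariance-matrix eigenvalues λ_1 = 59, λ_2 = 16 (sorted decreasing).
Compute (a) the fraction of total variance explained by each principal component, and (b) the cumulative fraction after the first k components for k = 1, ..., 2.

Step 1 — total variance = trace(Sigma) = Σ λ_i = 59 + 16 = 75.

Step 2 — fraction explained by component i = λ_i / Σ λ:
  PC1: 59/75 = 0.7867
  PC2: 16/75 = 0.2133

Step 3 — cumulative fraction after k components = (λ_1 + ... + λ_k) / Σ λ:
  k = 1: 59/75 = 0.7867
  k = 2: (59 + 16)/75 = 75/75 = 1

Summary (fraction, with percent):

explained: PC1 0.7867 (78.67%), PC2 0.2133 (21.33%);  cumulative: 0.7867, 1
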